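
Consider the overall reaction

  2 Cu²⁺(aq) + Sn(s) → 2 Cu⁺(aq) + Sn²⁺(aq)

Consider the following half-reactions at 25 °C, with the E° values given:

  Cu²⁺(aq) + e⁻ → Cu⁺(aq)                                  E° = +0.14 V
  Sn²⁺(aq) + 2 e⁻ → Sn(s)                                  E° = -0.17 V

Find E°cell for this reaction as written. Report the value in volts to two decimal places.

The Cu²⁺/Cu⁺ couple has the higher reduction potential, so it is the cathode; Sn²⁺/Sn is oxidised at the anode.
E°cell = E°(cathode) − E°(anode) = (+0.14) − (-0.17) = +0.31 V.

+0.31 V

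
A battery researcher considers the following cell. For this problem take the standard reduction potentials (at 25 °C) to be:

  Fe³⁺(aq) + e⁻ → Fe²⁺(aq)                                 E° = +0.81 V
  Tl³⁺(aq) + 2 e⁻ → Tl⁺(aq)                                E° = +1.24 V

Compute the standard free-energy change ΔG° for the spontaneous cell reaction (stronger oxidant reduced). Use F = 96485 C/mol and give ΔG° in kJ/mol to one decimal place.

Tl³⁺/Tl⁺ (E° = +1.24 V) is the cathode; Fe³⁺/Fe²⁺ (E° = +0.81 V) is the anode, so E°cell = +0.43 V.
Balancing electrons gives n = 2 (lcm of 2 and 1).
ΔG° = −nFE° = −(2)(96485)(+0.43) = -82,977 J = -83.0 kJ/mol.

-83.0 kJ/mol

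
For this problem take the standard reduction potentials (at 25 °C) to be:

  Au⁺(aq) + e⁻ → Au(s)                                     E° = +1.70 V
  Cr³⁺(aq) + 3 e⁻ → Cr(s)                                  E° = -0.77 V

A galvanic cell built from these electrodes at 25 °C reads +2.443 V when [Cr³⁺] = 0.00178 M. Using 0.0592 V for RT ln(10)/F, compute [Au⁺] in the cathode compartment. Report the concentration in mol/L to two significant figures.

0.042 M

Au⁺/Au is the cathode, Cr³⁺/Cr the anode: E°cell = +2.47 V, n = 3.
Overall reaction: 3 Au⁺(aq) + Cr(s) → 3 Au(s) + Cr³⁺(aq); Q = [Cr³⁺]^1/[Au⁺]^3.
From E = E° − (0.0592/n) log Q: log Q = (E° − E)·n/0.0592 = (+2.47 − (+2.443))·3/0.0592 = 1.3682.
So 3·log[Au⁺] = 1·log(0.00178) − log Q = -2.7496 − (1.3682) = -4.1178; log[Au⁺] = -4.1178 / 3 = -1.3726; [Au⁺] = 10^(-1.3726) ≈ 0.042 M.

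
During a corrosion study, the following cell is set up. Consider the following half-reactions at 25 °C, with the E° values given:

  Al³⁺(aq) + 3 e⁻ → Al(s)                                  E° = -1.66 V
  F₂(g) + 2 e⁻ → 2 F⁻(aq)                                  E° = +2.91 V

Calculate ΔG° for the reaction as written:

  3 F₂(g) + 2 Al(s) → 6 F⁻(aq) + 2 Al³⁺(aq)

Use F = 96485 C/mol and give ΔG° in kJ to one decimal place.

As written, F₂/F⁻ is reduced (cathode) and Al³⁺/Al is oxidised (anode), so E°cell = (+2.91) − (-1.66) = +4.57 V.
Balancing electrons gives n = 6.
ΔG° = −nFE° = −(6)(96485)(+4.57) = -2,645,619 J = -2645.6 kJ.

-2645.6 kJ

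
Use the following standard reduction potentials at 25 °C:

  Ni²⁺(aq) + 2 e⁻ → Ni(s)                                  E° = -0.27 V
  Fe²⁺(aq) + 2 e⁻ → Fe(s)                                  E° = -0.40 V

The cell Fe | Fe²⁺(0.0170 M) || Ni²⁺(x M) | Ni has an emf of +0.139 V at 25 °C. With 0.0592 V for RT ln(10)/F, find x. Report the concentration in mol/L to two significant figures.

Ni²⁺/Ni is the cathode, Fe²⁺/Fe the anode: E°cell = +0.13 V, n = 2.
Overall reaction: Ni²⁺(aq) + Fe(s) → Ni(s) + Fe²⁺(aq); Q = [Fe²⁺]^1/[Ni²⁺]^1.
From E = E° − (0.0592/n) log Q: log Q = (E° − E)·n/0.0592 = (+0.13 − (+0.139))·2/0.0592 = -0.3041.
So 1·log[Ni²⁺] = 1·log(0.017) − log Q = -1.7696 − (-0.3041) = -1.4655; [Ni²⁺] = 10^(-1.4655) ≈ 0.034 M.

0.034 M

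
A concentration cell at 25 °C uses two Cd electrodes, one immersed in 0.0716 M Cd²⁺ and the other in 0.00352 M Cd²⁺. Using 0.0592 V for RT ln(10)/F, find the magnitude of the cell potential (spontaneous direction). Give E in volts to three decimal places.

For a concentration cell E°cell = 0. The 0.0716 M side is the cathode (reduction is favoured where [Cd²⁺] is higher).
With n = 2, E = −(0.0592/2) log([Cd²⁺]ₐₙ/[Cd²⁺]꜀ₐₜ) = −(0.0592/2) log(0.00352/0.0716) = −(0.0592/2)(-1.308) = +0.039 V.

+0.039 V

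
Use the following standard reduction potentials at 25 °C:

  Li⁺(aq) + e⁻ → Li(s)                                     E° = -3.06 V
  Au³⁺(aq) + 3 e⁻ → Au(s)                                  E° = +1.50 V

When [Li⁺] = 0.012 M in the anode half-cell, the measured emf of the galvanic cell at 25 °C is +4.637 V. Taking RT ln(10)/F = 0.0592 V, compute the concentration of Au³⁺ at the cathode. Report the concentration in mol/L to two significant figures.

Au³⁺/Au is the cathode, Li⁺/Li the anode: E°cell = +4.56 V, n = 3.
Overall reaction: Au³⁺(aq) + 3 Li(s) → Au(s) + 3 Li⁺(aq); Q = [Li⁺]^3/[Au³⁺]^1.
From E = E° − (0.0592/n) log Q: log Q = (E° − E)·n/0.0592 = (+4.56 − (+4.637))·3/0.0592 = -3.9020.
So 1·log[Au³⁺] = 3·log(0.012) − log Q = -5.7625 − (-3.9020) = -1.8605; [Au³⁺] = 10^(-1.8605) ≈ 0.014 M.

0.014 M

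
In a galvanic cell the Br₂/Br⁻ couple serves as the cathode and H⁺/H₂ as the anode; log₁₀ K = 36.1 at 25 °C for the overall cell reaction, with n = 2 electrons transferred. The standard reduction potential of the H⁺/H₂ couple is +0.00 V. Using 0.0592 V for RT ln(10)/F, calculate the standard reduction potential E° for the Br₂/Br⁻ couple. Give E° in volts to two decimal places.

+1.07 V

E°cell = (0.0592/n)·log K = (0.0592/2)(36.1) = +1.069 V.
Since Br₂/Br⁻ is the cathode and H⁺/H₂ the anode, E°cell = E°(Br₂/Br⁻) − E°(H⁺/H₂).
So E°(Br₂/Br⁻) = E°cell + E°(H⁺/H₂) = +1.069 + (+0.00) = +1.07 V.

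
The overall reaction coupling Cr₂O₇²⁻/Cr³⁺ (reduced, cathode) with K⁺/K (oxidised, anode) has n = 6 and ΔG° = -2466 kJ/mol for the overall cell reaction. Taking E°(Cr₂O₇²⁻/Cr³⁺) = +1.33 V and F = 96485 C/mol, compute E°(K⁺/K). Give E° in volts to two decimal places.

-2.93 V

E°cell = −ΔG°/(nF) = −(-2466×10³)/((6)(96485)) = +4.260 V.
Since Cr₂O₇²⁻/Cr³⁺ is the cathode and K⁺/K the anode, E°cell = E°(Cr₂O₇²⁻/Cr³⁺) − E°(K⁺/K).
So E°(K⁺/K) = E°(Cr₂O₇²⁻/Cr³⁺) − E°cell = (+1.33) − (+4.260) = -2.93 V.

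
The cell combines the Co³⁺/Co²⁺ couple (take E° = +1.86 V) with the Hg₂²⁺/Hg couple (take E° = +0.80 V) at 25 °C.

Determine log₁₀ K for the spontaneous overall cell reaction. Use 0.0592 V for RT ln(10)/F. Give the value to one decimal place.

35.8

Cathode: Co³⁺/Co²⁺; anode: Hg₂²⁺/Hg. E°cell = +1.06 V, n = 2.
log K = nE°cell / 0.0592 = (2)(+1.06) / 0.0592 = 35.8.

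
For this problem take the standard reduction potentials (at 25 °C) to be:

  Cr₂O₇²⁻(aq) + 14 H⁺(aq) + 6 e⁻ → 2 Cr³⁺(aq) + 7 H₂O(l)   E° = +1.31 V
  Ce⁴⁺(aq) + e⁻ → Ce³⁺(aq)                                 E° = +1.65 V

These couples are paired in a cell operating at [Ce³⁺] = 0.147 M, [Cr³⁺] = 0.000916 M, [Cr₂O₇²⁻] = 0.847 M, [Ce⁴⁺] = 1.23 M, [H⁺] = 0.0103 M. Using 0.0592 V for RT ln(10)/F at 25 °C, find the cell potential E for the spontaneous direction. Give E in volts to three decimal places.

Ce⁴⁺/Ce³⁺ is the cathode (higher E°), Cr₂O₇²⁻/Cr³⁺ the anode: E°cell = +1.65 − (+1.31) = +0.34 V, n = 6.
Overall: 6 Ce⁴⁺(aq) + 2 Cr³⁺(aq) + 7 H₂O(l) → 6 Ce³⁺(aq) + Cr₂O₇²⁻(aq) + 14 H⁺(aq)
Q = [Ce³⁺]^6·[Cr₂O₇²⁻]·[H⁺]^14 / ([Ce⁴⁺]^6·[Cr³⁺]^2); log Q = -27.352.
E = E° − (0.0592/n) log Q = +0.34 − (0.0592/6)(-27.352) = +0.610 V.

+0.610 V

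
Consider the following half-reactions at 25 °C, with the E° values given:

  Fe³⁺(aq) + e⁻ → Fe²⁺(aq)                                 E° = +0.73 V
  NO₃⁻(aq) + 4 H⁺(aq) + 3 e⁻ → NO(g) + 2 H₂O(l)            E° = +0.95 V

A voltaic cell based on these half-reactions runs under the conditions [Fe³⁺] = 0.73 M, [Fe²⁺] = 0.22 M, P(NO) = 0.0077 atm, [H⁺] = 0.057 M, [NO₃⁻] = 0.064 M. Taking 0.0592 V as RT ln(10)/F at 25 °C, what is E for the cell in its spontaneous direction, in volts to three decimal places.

+0.109 V

NO₃⁻/NO is the cathode (higher E°), Fe³⁺/Fe²⁺ the anode: E°cell = +0.95 − (+0.73) = +0.22 V, n = 3.
Overall: NO₃⁻(aq) + 4 H⁺(aq) + 3 Fe²⁺(aq) → NO(g) + 2 H₂O(l) + 3 Fe³⁺(aq)
Q = P(NO)·[Fe³⁺]^3 / ([NO₃⁻]·[H⁺]^4·[Fe²⁺]^3); log Q = 5.620.
E = E° − (0.0592/n) log Q = +0.22 − (0.0592/3)(5.620) = +0.109 V.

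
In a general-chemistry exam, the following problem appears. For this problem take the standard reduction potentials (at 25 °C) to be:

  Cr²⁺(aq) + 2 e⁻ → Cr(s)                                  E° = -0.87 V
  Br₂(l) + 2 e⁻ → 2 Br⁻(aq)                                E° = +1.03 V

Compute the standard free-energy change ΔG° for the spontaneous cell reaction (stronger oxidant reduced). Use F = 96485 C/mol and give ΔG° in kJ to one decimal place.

Br₂/Br⁻ (E° = +1.03 V) is the cathode; Cr²⁺/Cr (E° = -0.87 V) is the anode, so E°cell = +1.90 V.
Balancing electrons gives n = 2 (lcm of 2 and 2).
ΔG° = −nFE° = −(2)(96485)(+1.90) = -366,643 J = -366.6 kJ.

-366.6 kJ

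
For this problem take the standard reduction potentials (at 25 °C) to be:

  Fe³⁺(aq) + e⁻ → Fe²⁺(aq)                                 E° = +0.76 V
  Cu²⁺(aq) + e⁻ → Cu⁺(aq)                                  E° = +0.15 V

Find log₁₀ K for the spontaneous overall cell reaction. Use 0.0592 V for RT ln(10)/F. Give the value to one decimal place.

Cathode: Fe³⁺/Fe²⁺; anode: Cu²⁺/Cu⁺. E°cell = +0.61 V, n = 1.
log K = nE°cell / 0.0592 = (1)(+0.61) / 0.0592 = 10.3.

10.3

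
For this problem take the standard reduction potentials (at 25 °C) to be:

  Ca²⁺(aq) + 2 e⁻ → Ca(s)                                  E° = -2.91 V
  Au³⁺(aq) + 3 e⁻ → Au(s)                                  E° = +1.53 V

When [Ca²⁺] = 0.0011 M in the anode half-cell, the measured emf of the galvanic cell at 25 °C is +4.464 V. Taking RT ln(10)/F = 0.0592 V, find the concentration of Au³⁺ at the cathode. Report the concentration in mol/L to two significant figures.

Au³⁺/Au is the cathode, Ca²⁺/Ca the anode: E°cell = +4.44 V, n = 6.
Overall reaction: 2 Au³⁺(aq) + 3 Ca(s) → 2 Au(s) + 3 Ca²⁺(aq); Q = [Ca²⁺]^3/[Au³⁺]^2.
From E = E° − (0.0592/n) log Q: log Q = (E° − E)·n/0.0592 = (+4.44 − (+4.464))·6/0.0592 = -2.4324.
So 2·log[Au³⁺] = 3·log(0.0011) − log Q = -8.8758 − (-2.4324) = -6.4434; log[Au³⁺] = -6.4434 / 2 = -3.2217; [Au³⁺] = 10^(-3.2217) ≈ 0.00060 M.

0.00060 M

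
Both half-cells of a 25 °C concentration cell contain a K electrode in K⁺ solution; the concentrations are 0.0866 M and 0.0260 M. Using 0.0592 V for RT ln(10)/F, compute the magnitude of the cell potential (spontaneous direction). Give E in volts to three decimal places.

+0.031 V

For a concentration cell E°cell = 0. The 0.0866 M side is the cathode (reduction is favoured where [K⁺] is higher).
With n = 1, E = −(0.0592/1) log([K⁺]ₐₙ/[K⁺]꜀ₐₜ) = −(0.0592/1) log(0.026/0.0866) = −(0.0592/1)(-0.523) = +0.031 V.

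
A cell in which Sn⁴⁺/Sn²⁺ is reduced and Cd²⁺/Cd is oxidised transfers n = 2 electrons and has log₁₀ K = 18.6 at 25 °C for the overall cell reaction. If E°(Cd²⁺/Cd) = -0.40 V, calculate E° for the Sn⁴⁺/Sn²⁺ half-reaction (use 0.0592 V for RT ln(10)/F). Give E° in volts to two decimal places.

E°cell = (0.0592/n)·log K = (0.0592/2)(18.6) = +0.551 V.
Since Sn⁴⁺/Sn²⁺ is the cathode and Cd²⁺/Cd the anode, E°cell = E°(Sn⁴⁺/Sn²⁺) − E°(Cd²⁺/Cd).
So E°(Sn⁴⁺/Sn²⁺) = E°cell + E°(Cd²⁺/Cd) = +0.551 + (-0.40) = +0.15 V.

+0.15 V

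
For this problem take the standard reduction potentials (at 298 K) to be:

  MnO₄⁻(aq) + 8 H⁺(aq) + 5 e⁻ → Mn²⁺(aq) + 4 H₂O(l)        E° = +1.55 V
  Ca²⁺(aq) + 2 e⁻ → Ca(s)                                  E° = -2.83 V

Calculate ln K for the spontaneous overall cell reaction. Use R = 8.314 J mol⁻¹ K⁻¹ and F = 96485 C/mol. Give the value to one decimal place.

1705.7

Cathode: MnO₄⁻/Mn²⁺; anode: Ca²⁺/Ca. E°cell = (+1.55) − (-2.83) = +4.38 V, with n = 10.
ΔG° = −nFE° = −RT ln K, so ln K = nFE°/(RT) = (10)(96485)(+4.38) / ((8.314)(298)) = 1705.720.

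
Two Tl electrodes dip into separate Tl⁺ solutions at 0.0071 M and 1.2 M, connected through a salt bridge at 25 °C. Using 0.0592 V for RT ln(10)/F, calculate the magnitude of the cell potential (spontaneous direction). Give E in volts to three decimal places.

For a concentration cell E°cell = 0. The 1.2 M side is the cathode (reduction is favoured where [Tl⁺] is higher).
With n = 1, E = −(0.0592/1) log([Tl⁺]ₐₙ/[Tl⁺]꜀ₐₜ) = −(0.0592/1) log(0.0071/1.2) = −(0.0592/1)(-2.228) = +0.132 V.

+0.132 V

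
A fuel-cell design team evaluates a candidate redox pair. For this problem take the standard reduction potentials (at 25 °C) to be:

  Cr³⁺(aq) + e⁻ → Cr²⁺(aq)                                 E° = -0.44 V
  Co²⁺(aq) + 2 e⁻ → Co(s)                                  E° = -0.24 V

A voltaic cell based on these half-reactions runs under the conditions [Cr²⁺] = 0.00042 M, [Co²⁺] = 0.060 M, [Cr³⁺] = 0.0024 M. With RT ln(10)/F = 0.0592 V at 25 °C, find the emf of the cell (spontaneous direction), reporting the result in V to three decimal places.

+0.119 V

Co²⁺/Co is the cathode (higher E°), Cr³⁺/Cr²⁺ the anode: E°cell = -0.24 − (-0.44) = +0.20 V, n = 2.
Overall: Co²⁺(aq) + 2 Cr²⁺(aq) → Co(s) + 2 Cr³⁺(aq)
Q = [Cr³⁺]^2 / ([Co²⁺]·[Cr²⁺]^2); log Q = 2.736.
E = E° − (0.0592/n) log Q = +0.20 − (0.0592/2)(2.736) = +0.119 V.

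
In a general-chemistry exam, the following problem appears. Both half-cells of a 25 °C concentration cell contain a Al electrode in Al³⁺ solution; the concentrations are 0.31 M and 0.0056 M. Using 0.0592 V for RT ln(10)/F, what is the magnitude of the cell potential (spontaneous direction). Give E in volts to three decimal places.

+0.034 V

For a concentration cell E°cell = 0. The 0.31 M side is the cathode (reduction is favoured where [Al³⁺] is higher).
With n = 3, E = −(0.0592/3) log([Al³⁺]ₐₙ/[Al³⁺]꜀ₐₜ) = −(0.0592/3) log(0.0056/0.31) = −(0.0592/3)(-1.743) = +0.034 V.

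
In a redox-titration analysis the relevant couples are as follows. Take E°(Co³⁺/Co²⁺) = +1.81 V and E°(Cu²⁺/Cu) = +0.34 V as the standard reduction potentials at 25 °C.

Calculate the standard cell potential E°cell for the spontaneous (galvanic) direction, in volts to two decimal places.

+1.47 V

The Co³⁺/Co²⁺ couple has the higher reduction potential, so it is the cathode; Cu²⁺/Cu is oxidised at the anode.
E°cell = E°(cathode) − E°(anode) = (+1.81) − (+0.34) = +1.47 V.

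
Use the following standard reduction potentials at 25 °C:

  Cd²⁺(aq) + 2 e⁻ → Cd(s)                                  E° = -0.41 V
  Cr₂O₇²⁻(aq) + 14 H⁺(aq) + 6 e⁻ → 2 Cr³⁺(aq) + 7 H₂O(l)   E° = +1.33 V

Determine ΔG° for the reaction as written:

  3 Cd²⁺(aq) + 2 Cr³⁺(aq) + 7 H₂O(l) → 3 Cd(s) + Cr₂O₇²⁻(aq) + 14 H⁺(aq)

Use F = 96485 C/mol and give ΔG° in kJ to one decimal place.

As written, Cd²⁺/Cd is reduced (cathode) and Cr₂O₇²⁻/Cr³⁺ is oxidised (anode), so E°cell = (-0.41) − (+1.33) = -1.74 V.
Balancing electrons gives n = 6.
ΔG° = −nFE° = −(6)(96485)(-1.74) = 1,007,303 J = +1007.3 kJ.

+1007.3 kJ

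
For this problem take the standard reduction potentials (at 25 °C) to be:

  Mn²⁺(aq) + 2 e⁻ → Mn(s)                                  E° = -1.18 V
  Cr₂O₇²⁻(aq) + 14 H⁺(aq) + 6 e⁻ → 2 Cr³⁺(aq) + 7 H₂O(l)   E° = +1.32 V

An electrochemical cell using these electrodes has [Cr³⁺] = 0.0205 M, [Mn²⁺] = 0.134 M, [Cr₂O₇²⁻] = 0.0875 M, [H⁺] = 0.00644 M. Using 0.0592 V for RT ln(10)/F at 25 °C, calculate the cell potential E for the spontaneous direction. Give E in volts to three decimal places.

+2.246 V

Cr₂O₇²⁻/Cr³⁺ is the cathode (higher E°), Mn²⁺/Mn the anode: E°cell = +1.32 − (-1.18) = +2.50 V, n = 6.
Overall: Cr₂O₇²⁻(aq) + 14 H⁺(aq) + 3 Mn(s) → 2 Cr³⁺(aq) + 7 H₂O(l) + 3 Mn²⁺(aq)
Q = [Cr³⁺]^2·[Mn²⁺]^3 / ([Cr₂O₇²⁻]·[H⁺]^14); log Q = 25.738.
E = E° − (0.0592/n) log Q = +2.50 − (0.0592/6)(25.738) = +2.246 V.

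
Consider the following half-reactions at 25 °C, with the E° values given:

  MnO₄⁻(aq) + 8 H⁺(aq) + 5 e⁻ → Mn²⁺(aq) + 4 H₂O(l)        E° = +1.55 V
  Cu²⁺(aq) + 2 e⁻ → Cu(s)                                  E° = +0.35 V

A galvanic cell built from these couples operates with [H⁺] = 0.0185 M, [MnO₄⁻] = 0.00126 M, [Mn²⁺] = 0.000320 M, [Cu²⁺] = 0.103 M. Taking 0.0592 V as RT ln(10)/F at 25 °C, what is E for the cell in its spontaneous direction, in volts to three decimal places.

+1.072 V

MnO₄⁻/Mn²⁺ is the cathode (higher E°), Cu²⁺/Cu the anode: E°cell = +1.55 − (+0.35) = +1.20 V, n = 10.
Overall: 2 MnO₄⁻(aq) + 16 H⁺(aq) + 5 Cu(s) → 2 Mn²⁺(aq) + 8 H₂O(l) + 5 Cu²⁺(aq)
Q = [Mn²⁺]^2·[Cu²⁺]^5 / ([MnO₄⁻]^2·[H⁺]^16); log Q = 21.599.
E = E° − (0.0592/n) log Q = +1.20 − (0.0592/10)(21.599) = +1.072 V.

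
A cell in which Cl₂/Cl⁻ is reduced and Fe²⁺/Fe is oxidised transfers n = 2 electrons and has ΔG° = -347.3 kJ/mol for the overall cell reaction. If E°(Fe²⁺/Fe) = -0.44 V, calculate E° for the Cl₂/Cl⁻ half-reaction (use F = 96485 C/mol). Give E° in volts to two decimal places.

+1.36 V

E°cell = −ΔG°/(nF) = −(-347.3×10³)/((2)(96485)) = +1.800 V.
Since Cl₂/Cl⁻ is the cathode and Fe²⁺/Fe the anode, E°cell = E°(Cl₂/Cl⁻) − E°(Fe²⁺/Fe).
So E°(Cl₂/Cl⁻) = E°cell + E°(Fe²⁺/Fe) = +1.800 + (-0.44) = +1.36 V.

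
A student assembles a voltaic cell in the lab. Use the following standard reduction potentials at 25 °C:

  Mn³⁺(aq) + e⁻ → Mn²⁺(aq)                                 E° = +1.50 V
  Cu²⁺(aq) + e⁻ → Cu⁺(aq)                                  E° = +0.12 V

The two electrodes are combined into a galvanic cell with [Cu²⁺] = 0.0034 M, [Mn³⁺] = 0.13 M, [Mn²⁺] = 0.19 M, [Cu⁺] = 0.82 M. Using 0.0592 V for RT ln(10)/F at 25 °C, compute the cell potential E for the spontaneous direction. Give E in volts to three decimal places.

Mn³⁺/Mn²⁺ is the cathode (higher E°), Cu²⁺/Cu⁺ the anode: E°cell = +1.50 − (+0.12) = +1.38 V, n = 1.
Overall: Mn³⁺(aq) + Cu⁺(aq) → Mn²⁺(aq) + Cu²⁺(aq)
Q = [Mn²⁺]·[Cu²⁺] / ([Mn³⁺]·[Cu⁺]); log Q = -2.218.
E = E° − (0.0592/n) log Q = +1.38 − (0.0592/1)(-2.218) = +1.511 V.

+1.511 V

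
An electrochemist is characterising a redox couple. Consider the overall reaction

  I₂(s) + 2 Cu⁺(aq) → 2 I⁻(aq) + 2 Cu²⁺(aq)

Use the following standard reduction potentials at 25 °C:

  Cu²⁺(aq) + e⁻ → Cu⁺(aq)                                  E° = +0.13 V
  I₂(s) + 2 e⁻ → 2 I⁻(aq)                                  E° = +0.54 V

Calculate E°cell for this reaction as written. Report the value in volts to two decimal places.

+0.41 V

The I₂/I⁻ couple has the higher reduction potential, so it is the cathode; Cu²⁺/Cu⁺ is oxidised at the anode.
E°cell = E°(cathode) − E°(anode) = (+0.54) − (+0.13) = +0.41 V.
Since E°cell > 0, the reaction is spontaneous under standard conditions.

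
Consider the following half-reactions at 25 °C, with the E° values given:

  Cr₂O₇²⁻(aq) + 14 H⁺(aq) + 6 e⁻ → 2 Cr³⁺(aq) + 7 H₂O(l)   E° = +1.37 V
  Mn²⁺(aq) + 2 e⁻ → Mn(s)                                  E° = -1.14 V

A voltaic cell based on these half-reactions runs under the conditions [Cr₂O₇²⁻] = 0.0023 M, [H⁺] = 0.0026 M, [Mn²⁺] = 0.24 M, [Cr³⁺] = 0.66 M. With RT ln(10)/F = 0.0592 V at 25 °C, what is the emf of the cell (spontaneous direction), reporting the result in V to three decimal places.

Cr₂O₇²⁻/Cr³⁺ is the cathode (higher E°), Mn²⁺/Mn the anode: E°cell = +1.37 − (-1.14) = +2.51 V, n = 6.
Overall: Cr₂O₇²⁻(aq) + 14 H⁺(aq) + 3 Mn(s) → 2 Cr³⁺(aq) + 7 H₂O(l) + 3 Mn²⁺(aq)
Q = [Cr³⁺]^2·[Mn²⁺]^3 / ([Cr₂O₇²⁻]·[H⁺]^14); log Q = 36.608.
E = E° − (0.0592/n) log Q = +2.51 − (0.0592/6)(36.608) = +2.149 V.

+2.149 V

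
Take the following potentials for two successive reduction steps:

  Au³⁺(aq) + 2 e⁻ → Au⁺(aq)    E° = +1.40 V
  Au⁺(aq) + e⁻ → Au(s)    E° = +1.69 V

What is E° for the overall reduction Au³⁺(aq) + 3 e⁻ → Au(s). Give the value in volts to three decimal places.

+1.497 V

Standard free energies of sequential steps add: ΔG°₃ = ΔG°₁ + ΔG°₂, so n₃E°₃ = n₁E°₁ + n₂E°₂.
E°₃ = (2×+1.40 + 1×+1.69) / 3 = (+4.490) / 3 = +1.497 V.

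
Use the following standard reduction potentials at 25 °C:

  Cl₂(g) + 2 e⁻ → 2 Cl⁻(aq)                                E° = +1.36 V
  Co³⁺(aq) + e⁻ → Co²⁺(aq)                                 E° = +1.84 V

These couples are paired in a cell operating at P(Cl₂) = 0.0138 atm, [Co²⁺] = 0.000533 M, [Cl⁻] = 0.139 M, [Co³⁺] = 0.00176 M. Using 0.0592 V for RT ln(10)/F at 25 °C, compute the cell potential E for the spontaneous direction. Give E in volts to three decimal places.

Co³⁺/Co²⁺ is the cathode (higher E°), Cl₂/Cl⁻ the anode: E°cell = +1.84 − (+1.36) = +0.48 V, n = 2.
Overall: 2 Co³⁺(aq) + 2 Cl⁻(aq) → 2 Co²⁺(aq) + Cl₂(g)
Q = [Co²⁺]^2·P(Cl₂) / ([Co³⁺]^2·[Cl⁻]^2); log Q = -1.184.
E = E° − (0.0592/n) log Q = +0.48 − (0.0592/2)(-1.184) = +0.515 V.

+0.515 V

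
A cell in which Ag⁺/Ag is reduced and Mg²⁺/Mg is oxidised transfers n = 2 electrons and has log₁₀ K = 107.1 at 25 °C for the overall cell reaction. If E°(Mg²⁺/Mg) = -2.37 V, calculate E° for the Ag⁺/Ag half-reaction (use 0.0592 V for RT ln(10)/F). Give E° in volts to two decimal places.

+0.80 V

E°cell = (0.0592/n)·log K = (0.0592/2)(107.1) = +3.170 V.
Since Ag⁺/Ag is the cathode and Mg²⁺/Mg the anode, E°cell = E°(Ag⁺/Ag) − E°(Mg²⁺/Mg).
So E°(Ag⁺/Ag) = E°cell + E°(Mg²⁺/Mg) = +3.170 + (-2.37) = +0.80 V.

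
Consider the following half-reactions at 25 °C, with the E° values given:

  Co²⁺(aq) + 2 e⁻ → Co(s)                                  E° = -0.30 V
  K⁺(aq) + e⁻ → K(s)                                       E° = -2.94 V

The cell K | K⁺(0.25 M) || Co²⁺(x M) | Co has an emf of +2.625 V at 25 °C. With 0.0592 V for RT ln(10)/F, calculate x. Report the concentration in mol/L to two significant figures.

Co²⁺/Co is the cathode, K⁺/K the anode: E°cell = +2.64 V, n = 2.
Overall reaction: Co²⁺(aq) + 2 K(s) → Co(s) + 2 K⁺(aq); Q = [K⁺]^2/[Co²⁺]^1.
From E = E° − (0.0592/n) log Q: log Q = (E° − E)·n/0.0592 = (+2.64 − (+2.625))·2/0.0592 = 0.5068.
So 1·log[Co²⁺] = 2·log(0.25) − log Q = -1.2041 − (0.5068) = -1.7109; [Co²⁺] = 10^(-1.7109) ≈ 0.019 M.

0.019 M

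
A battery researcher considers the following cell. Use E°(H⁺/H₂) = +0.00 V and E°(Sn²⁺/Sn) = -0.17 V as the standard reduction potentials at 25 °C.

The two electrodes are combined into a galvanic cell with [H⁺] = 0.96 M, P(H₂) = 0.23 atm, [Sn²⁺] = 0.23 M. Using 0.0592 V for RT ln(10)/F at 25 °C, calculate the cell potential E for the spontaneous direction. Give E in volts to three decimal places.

+0.207 V

H⁺/H₂ is the cathode (higher E°), Sn²⁺/Sn the anode: E°cell = +0.00 − (-0.17) = +0.17 V, n = 2.
Overall: 2 H⁺(aq) + Sn(s) → H₂(g) + Sn²⁺(aq)
Q = P(H₂)·[Sn²⁺] / ([H⁺]^2); log Q = -1.241.
E = E° − (0.0592/n) log Q = +0.17 − (0.0592/2)(-1.241) = +0.207 V.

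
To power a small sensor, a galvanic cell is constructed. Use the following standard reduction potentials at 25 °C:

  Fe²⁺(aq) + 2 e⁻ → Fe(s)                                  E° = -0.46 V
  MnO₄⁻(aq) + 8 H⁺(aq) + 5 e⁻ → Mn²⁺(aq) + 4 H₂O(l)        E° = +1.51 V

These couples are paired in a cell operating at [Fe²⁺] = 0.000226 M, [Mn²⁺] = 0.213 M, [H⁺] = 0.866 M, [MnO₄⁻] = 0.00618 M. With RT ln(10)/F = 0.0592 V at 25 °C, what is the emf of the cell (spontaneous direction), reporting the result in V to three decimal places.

+2.054 V

MnO₄⁻/Mn²⁺ is the cathode (higher E°), Fe²⁺/Fe the anode: E°cell = +1.51 − (-0.46) = +1.97 V, n = 10.
Overall: 2 MnO₄⁻(aq) + 16 H⁺(aq) + 5 Fe(s) → 2 Mn²⁺(aq) + 8 H₂O(l) + 5 Fe²⁺(aq)
Q = [Mn²⁺]^2·[Fe²⁺]^5 / ([MnO₄⁻]^2·[H⁺]^16); log Q = -14.155.
E = E° − (0.0592/n) log Q = +1.97 − (0.0592/10)(-14.155) = +2.054 V.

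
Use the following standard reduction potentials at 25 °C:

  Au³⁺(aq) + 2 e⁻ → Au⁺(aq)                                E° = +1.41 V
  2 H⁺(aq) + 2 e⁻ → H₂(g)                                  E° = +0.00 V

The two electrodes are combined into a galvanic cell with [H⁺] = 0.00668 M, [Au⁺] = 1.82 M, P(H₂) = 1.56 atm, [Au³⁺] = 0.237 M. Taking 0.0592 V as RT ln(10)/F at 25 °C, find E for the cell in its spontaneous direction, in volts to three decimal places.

+1.518 V

Au³⁺/Au⁺ is the cathode (higher E°), H⁺/H₂ the anode: E°cell = +1.41 − (+0.00) = +1.41 V, n = 2.
Overall: Au³⁺(aq) + H₂(g) → Au⁺(aq) + 2 H⁺(aq)
Q = [Au⁺]·[H⁺]^2 / ([Au³⁺]·P(H₂)); log Q = -3.658.
E = E° − (0.0592/n) log Q = +1.41 − (0.0592/2)(-3.658) = +1.518 V.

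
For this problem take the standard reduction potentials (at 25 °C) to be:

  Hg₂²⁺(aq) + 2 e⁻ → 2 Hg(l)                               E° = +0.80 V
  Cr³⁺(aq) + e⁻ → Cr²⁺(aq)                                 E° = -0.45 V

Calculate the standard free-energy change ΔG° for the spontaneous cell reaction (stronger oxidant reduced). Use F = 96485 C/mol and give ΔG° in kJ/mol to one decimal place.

-241.2 kJ/mol

Hg₂²⁺/Hg (E° = +0.80 V) is the cathode; Cr³⁺/Cr²⁺ (E° = -0.45 V) is the anode, so E°cell = +1.25 V.
Balancing electrons gives n = 2 (lcm of 2 and 1).
ΔG° = −nFE° = −(2)(96485)(+1.25) = -241,212 J = -241.2 kJ/mol.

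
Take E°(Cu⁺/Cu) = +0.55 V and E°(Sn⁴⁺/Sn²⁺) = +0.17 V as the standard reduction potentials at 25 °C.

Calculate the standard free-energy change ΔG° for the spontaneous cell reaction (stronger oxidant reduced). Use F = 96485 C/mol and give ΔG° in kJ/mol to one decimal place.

Cu⁺/Cu (E° = +0.55 V) is the cathode; Sn⁴⁺/Sn²⁺ (E° = +0.17 V) is the anode, so E°cell = +0.38 V.
Balancing electrons gives n = 2 (lcm of 1 and 2).
ΔG° = −nFE° = −(2)(96485)(+0.38) = -73,329 J = -73.3 kJ/mol.

-73.3 kJ/mol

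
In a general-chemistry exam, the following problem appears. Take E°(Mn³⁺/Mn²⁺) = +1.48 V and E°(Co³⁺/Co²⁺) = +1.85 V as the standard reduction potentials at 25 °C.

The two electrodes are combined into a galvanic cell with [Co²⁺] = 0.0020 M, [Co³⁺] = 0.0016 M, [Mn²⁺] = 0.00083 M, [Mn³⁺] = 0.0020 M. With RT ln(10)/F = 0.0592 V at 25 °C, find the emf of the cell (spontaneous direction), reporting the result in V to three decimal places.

Co³⁺/Co²⁺ is the cathode (higher E°), Mn³⁺/Mn²⁺ the anode: E°cell = +1.85 − (+1.48) = +0.37 V, n = 1.
Overall: Co³⁺(aq) + Mn²⁺(aq) → Co²⁺(aq) + Mn³⁺(aq)
Q = [Co²⁺]·[Mn³⁺] / ([Co³⁺]·[Mn²⁺]); log Q = 0.479.
E = E° − (0.0592/n) log Q = +0.37 − (0.0592/1)(0.479) = +0.342 V.

+0.342 V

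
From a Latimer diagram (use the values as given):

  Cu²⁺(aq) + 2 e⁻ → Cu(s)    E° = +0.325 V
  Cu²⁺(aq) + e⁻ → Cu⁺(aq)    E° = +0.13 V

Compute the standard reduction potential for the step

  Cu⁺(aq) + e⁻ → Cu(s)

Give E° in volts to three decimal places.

Sequential free energies add, so n₃E°₃ = n₁E°₁ + n₂E°₂.
With n₃ = 2, and the known step contributing 1×(+0.13) V, the unknown satisfies 1·E° = 2×(+0.325) − 1×(+0.13) = +0.520.
E° = +0.520 / 1 = +0.520 V.

+0.520 V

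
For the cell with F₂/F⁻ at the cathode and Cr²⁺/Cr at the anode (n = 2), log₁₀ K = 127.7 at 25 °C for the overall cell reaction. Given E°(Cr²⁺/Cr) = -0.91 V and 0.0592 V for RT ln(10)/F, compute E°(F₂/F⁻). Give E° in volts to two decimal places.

+2.87 V

E°cell = (0.0592/n)·log K = (0.0592/2)(127.7) = +3.780 V.
Since F₂/F⁻ is the cathode and Cr²⁺/Cr the anode, E°cell = E°(F₂/F⁻) − E°(Cr²⁺/Cr).
So E°(F₂/F⁻) = E°cell + E°(Cr²⁺/Cr) = +3.780 + (-0.91) = +2.87 V.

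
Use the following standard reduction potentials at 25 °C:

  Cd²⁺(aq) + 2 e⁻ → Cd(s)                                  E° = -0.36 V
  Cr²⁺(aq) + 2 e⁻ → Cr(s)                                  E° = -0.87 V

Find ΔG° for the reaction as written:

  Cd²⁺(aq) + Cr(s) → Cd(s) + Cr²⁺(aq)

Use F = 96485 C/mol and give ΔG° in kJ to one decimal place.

-98.4 kJ

As written, Cd²⁺/Cd is reduced (cathode) and Cr²⁺/Cr is oxidised (anode), so E°cell = (-0.36) − (-0.87) = +0.51 V.
Balancing electrons gives n = 2.
ΔG° = −nFE° = −(2)(96485)(+0.51) = -98,415 J = -98.4 kJ.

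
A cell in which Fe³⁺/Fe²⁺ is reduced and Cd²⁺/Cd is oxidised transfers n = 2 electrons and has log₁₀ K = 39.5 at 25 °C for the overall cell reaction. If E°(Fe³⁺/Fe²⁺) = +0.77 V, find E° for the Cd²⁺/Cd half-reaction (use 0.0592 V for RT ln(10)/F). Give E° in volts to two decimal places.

E°cell = (0.0592/n)·log K = (0.0592/2)(39.5) = +1.169 V.
Since Fe³⁺/Fe²⁺ is the cathode and Cd²⁺/Cd the anode, E°cell = E°(Fe³⁺/Fe²⁺) − E°(Cd²⁺/Cd).
So E°(Cd²⁺/Cd) = E°(Fe³⁺/Fe²⁺) − E°cell = (+0.77) − (+1.169) = -0.40 V.

-0.40 V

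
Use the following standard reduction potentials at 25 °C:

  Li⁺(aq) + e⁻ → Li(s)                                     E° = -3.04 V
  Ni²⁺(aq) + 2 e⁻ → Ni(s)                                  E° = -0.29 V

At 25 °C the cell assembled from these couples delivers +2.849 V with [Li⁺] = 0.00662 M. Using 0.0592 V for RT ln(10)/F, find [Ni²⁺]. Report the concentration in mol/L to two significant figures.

0.097 M

Ni²⁺/Ni is the cathode, Li⁺/Li the anode: E°cell = +2.75 V, n = 2.
Overall reaction: Ni²⁺(aq) + 2 Li(s) → Ni(s) + 2 Li⁺(aq); Q = [Li⁺]^2/[Ni²⁺]^1.
From E = E° − (0.0592/n) log Q: log Q = (E° − E)·n/0.0592 = (+2.75 − (+2.849))·2/0.0592 = -3.3446.
So 1·log[Ni²⁺] = 2·log(0.00662) − log Q = -4.3583 − (-3.3446) = -1.0137; [Ni²⁺] = 10^(-1.0137) ≈ 0.097 M.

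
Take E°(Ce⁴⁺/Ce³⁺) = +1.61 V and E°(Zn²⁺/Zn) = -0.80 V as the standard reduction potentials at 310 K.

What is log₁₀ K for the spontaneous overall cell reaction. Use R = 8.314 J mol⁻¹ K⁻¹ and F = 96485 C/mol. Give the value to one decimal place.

78.4

Cathode: Ce⁴⁺/Ce³⁺; anode: Zn²⁺/Zn. E°cell = (+1.61) − (-0.80) = +2.41 V, with n = 2.
ΔG° = −nFE° = −RT ln K, so ln K = nFE°/(RT) = (2)(96485)(+2.41) / ((8.314)(310)) = 180.441.
log₁₀ K = 180.441 / ln 10 = 78.4.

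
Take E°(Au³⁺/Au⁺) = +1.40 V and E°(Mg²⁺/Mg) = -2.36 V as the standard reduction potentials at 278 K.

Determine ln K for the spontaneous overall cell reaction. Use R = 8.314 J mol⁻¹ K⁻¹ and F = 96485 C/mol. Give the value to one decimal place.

313.9

Cathode: Au³⁺/Au⁺; anode: Mg²⁺/Mg. E°cell = (+1.40) − (-2.36) = +3.76 V, with n = 2.
ΔG° = −nFE° = −RT ln K, so ln K = nFE°/(RT) = (2)(96485)(+3.76) / ((8.314)(278)) = 313.923.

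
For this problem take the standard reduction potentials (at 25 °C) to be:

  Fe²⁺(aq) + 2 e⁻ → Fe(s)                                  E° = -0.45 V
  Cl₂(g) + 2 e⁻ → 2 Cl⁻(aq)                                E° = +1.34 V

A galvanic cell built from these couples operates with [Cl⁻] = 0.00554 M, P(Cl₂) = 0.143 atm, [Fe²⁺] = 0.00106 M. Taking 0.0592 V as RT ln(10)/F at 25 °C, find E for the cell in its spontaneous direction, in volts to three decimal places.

+1.987 V

Cl₂/Cl⁻ is the cathode (higher E°), Fe²⁺/Fe the anode: E°cell = +1.34 − (-0.45) = +1.79 V, n = 2.
Overall: Cl₂(g) + Fe(s) → 2 Cl⁻(aq) + Fe²⁺(aq)
Q = [Cl⁻]^2·[Fe²⁺] / (P(Cl₂)); log Q = -6.643.
E = E° − (0.0592/n) log Q = +1.79 − (0.0592/2)(-6.643) = +1.987 V.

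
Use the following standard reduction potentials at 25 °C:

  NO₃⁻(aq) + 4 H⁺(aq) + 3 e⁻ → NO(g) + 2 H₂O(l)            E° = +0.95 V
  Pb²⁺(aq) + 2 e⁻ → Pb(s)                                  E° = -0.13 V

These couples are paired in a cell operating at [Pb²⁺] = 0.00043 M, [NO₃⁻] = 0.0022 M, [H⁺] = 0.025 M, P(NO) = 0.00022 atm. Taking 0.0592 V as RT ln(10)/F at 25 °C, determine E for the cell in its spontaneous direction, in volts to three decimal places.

+1.073 V

NO₃⁻/NO is the cathode (higher E°), Pb²⁺/Pb the anode: E°cell = +0.95 − (-0.13) = +1.08 V, n = 6.
Overall: 2 NO₃⁻(aq) + 8 H⁺(aq) + 3 Pb(s) → 2 NO(g) + 4 H₂O(l) + 3 Pb²⁺(aq)
Q = P(NO)^2·[Pb²⁺]^3 / ([NO₃⁻]^2·[H⁺]^8); log Q = 0.717.
E = E° − (0.0592/n) log Q = +1.08 − (0.0592/6)(0.717) = +1.073 V.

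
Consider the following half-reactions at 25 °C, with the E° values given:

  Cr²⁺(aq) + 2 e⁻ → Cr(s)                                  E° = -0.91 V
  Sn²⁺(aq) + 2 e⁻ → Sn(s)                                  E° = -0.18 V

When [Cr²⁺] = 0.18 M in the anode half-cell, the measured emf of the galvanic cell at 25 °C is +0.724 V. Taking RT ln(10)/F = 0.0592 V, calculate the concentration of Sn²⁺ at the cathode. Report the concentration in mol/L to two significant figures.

Sn²⁺/Sn is the cathode, Cr²⁺/Cr the anode: E°cell = +0.73 V, n = 2.
Overall reaction: Sn²⁺(aq) + Cr(s) → Sn(s) + Cr²⁺(aq); Q = [Cr²⁺]^1/[Sn²⁺]^1.
From E = E° − (0.0592/n) log Q: log Q = (E° − E)·n/0.0592 = (+0.73 − (+0.724))·2/0.0592 = 0.2027.
So 1·log[Sn²⁺] = 1·log(0.18) − log Q = -0.7447 − (0.2027) = -0.9474; [Sn²⁺] = 10^(-0.9474) ≈ 0.11 M.

0.11 M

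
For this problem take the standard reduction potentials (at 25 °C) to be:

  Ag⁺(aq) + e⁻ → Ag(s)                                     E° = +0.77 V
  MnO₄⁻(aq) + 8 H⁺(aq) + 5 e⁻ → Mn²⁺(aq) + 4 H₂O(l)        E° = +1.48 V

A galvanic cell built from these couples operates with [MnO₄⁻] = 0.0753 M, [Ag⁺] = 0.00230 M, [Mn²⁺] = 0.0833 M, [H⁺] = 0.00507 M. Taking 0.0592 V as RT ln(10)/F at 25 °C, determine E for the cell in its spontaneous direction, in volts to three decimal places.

+0.648 V

MnO₄⁻/Mn²⁺ is the cathode (higher E°), Ag⁺/Ag the anode: E°cell = +1.48 − (+0.77) = +0.71 V, n = 5.
Overall: MnO₄⁻(aq) + 8 H⁺(aq) + 5 Ag(s) → Mn²⁺(aq) + 4 H₂O(l) + 5 Ag⁺(aq)
Q = [Mn²⁺]·[Ag⁺]^5 / ([MnO₄⁻]·[H⁺]^8); log Q = 5.212.
E = E° − (0.0592/n) log Q = +0.71 − (0.0592/5)(5.212) = +0.648 V.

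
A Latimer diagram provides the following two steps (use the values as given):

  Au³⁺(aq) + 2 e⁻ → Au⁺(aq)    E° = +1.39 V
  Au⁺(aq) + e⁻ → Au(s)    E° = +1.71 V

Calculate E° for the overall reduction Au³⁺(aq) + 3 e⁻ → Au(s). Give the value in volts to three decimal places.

+1.497 V

Since ΔG° = −nFE° is additive over sequential reductions, n₃E°₃ = n₁E°₁ + n₂E°₂.
E°₃ = (2×+1.39 + 1×+1.71) / 3 = (+4.490) / 3 = +1.497 V.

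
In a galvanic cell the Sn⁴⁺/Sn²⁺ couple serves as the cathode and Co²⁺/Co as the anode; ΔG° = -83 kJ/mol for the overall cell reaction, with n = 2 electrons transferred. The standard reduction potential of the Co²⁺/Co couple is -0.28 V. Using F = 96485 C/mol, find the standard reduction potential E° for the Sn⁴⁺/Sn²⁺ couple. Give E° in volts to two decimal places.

+0.15 V

E°cell = −ΔG°/(nF) = −(-83×10³)/((2)(96485)) = +0.430 V.
Since Sn⁴⁺/Sn²⁺ is the cathode and Co²⁺/Co the anode, E°cell = E°(Sn⁴⁺/Sn²⁺) − E°(Co²⁺/Co).
So E°(Sn⁴⁺/Sn²⁺) = E°cell + E°(Co²⁺/Co) = +0.430 + (-0.28) = +0.15 V.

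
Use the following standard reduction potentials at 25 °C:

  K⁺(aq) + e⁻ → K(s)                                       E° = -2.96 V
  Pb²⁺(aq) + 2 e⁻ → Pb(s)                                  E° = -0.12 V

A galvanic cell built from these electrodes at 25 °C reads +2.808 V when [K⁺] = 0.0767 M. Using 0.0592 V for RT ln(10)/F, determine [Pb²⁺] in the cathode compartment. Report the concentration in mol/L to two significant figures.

0.00049 M

Pb²⁺/Pb is the cathode, K⁺/K the anode: E°cell = +2.84 V, n = 2.
Overall reaction: Pb²⁺(aq) + 2 K(s) → Pb(s) + 2 K⁺(aq); Q = [K⁺]^2/[Pb²⁺]^1.
From E = E° − (0.0592/n) log Q: log Q = (E° − E)·n/0.0592 = (+2.84 − (+2.808))·2/0.0592 = 1.0811.
So 1·log[Pb²⁺] = 2·log(0.0767) − log Q = -2.2304 − (1.0811) = -3.3115; [Pb²⁺] = 10^(-3.3115) ≈ 0.00049 M.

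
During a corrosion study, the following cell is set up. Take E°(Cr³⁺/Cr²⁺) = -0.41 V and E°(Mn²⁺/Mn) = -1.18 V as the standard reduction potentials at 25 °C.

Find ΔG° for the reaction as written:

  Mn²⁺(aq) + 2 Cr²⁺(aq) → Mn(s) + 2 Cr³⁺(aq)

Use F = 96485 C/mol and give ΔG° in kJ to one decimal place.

As written, Mn²⁺/Mn is reduced (cathode) and Cr³⁺/Cr²⁺ is oxidised (anode), so E°cell = (-1.18) − (-0.41) = -0.77 V.
Balancing electrons gives n = 2.
ΔG° = −nFE° = −(2)(96485)(-0.77) = 148,587 J = +148.6 kJ.

+148.6 kJ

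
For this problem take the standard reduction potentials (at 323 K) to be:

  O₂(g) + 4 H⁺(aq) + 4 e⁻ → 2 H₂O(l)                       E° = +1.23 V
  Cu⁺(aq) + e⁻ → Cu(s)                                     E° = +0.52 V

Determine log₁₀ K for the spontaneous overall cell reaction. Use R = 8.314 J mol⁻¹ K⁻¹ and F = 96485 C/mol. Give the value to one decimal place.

Cathode: O₂/H₂O; anode: Cu⁺/Cu. E°cell = (+1.23) − (+0.52) = +0.71 V, with n = 4.
ΔG° = −nFE° = −RT ln K, so ln K = nFE°/(RT) = (4)(96485)(+0.71) / ((8.314)(323)) = 102.039.
log₁₀ K = 102.039 / ln 10 = 44.3.

44.3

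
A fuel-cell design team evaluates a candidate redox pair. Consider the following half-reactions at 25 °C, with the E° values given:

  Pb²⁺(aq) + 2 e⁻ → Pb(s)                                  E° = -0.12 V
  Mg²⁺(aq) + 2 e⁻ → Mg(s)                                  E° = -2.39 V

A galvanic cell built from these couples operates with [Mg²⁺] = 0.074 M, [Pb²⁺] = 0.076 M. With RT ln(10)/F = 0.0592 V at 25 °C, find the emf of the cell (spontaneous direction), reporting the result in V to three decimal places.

+2.270 V

Pb²⁺/Pb is the cathode (higher E°), Mg²⁺/Mg the anode: E°cell = -0.12 − (-2.39) = +2.27 V, n = 2.
Overall: Pb²⁺(aq) + Mg(s) → Pb(s) + Mg²⁺(aq)
Q = [Mg²⁺] / ([Pb²⁺]); log Q = -0.012.
E = E° − (0.0592/n) log Q = +2.27 − (0.0592/2)(-0.012) = +2.270 V.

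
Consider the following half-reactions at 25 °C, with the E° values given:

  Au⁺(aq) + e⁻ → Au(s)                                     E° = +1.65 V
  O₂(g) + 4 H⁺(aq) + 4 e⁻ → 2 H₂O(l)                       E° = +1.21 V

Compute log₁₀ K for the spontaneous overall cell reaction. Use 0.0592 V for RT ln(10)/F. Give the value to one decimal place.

29.7

Cathode: Au⁺/Au; anode: O₂/H₂O. E°cell = +0.44 V, n = 4.
log K = nE°cell / 0.0592 = (4)(+0.44) / 0.0592 = 29.7.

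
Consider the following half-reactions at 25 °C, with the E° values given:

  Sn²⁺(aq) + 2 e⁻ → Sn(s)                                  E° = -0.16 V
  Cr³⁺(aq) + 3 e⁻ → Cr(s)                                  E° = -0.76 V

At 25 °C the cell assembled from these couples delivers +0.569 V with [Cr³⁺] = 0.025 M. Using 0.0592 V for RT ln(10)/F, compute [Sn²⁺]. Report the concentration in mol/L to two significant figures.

Sn²⁺/Sn is the cathode, Cr³⁺/Cr the anode: E°cell = +0.60 V, n = 6.
Overall reaction: 3 Sn²⁺(aq) + 2 Cr(s) → 3 Sn(s) + 2 Cr³⁺(aq); Q = [Cr³⁺]^2/[Sn²⁺]^3.
From E = E° − (0.0592/n) log Q: log Q = (E° − E)·n/0.0592 = (+0.60 − (+0.569))·6/0.0592 = 3.1419.
So 3·log[Sn²⁺] = 2·log(0.025) − log Q = -3.2041 − (3.1419) = -6.3460; log[Sn²⁺] = -6.3460 / 3 = -2.1153; [Sn²⁺] = 10^(-2.1153) ≈ 0.0077 M.

0.0077 M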